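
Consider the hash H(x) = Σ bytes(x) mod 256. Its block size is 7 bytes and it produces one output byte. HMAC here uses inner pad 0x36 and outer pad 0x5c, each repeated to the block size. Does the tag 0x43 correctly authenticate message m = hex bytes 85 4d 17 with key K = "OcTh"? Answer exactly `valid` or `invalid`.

invalid

Key "OcTh" = 4f 63 54 68 is 4 bytes ≤ B = 7; zero-pad to 7 bytes: K' = 4f 63 54 68 00 00 00.
K' ⊕ ipad = 79 55 62 5e 36 36 36; K' ⊕ opad = 13 3f 08 34 5c 5c 5c.
Inner hash: sum = 121+85+98+94+54+54+54+133+77+23 = 793; mod 256 = 25 → 19.
Outer hash (recomputed tag): sum = 19+63+8+52+92+92+92+25 = 443; mod 256 = 187 → bb.
Recomputed tag = bb; claimed = 43 → mismatch.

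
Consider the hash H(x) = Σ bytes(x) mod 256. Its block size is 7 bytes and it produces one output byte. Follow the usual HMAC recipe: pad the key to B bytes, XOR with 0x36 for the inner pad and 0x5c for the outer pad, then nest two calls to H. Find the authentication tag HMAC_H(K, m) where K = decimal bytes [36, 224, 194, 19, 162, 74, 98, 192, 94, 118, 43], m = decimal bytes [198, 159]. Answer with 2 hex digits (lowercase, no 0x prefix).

Key decimal bytes [36, 224, 194, 19, 162, 74, 98, 192, 94, 118, 43] = 24 e0 c2 13 a2 4a 62 c0 5e 76 2b is 11 bytes > B = 7, so hash it first: H(key) = e6, then zero-pad to 7 bytes: K' = e6 00 00 00 00 00 00.
K' ⊕ ipad = d0 36 36 36 36 36 36.  K' ⊕ opad = ba 5c 5c 5c 5c 5c 5c.
Inner input = (K'⊕ipad) ∥ m = d0 36 36 36 36 36 36 ∥ c6 9f.
Inner hash: sum = 208+54+54+54+54+54+54+198+159 = 889; mod 256 = 121 → 79.
Outer input = (K'⊕opad) ∥ inner = ba 5c 5c 5c 5c 5c 5c ∥ 79.
Outer hash (tag): sum = 186+92+92+92+92+92+92+121 = 859; mod 256 = 91 → 5b.

5b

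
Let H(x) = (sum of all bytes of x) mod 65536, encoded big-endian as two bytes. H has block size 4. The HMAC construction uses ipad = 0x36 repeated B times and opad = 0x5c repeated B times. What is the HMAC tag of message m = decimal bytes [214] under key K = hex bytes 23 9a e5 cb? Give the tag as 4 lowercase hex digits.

02ff

Key hex bytes 23 9a e5 cb is exactly B = 4 bytes: K' = 23 9a e5 cb.
K' ⊕ ipad = 15 ac d3 fd.  K' ⊕ opad = 7f c6 b9 97.
Inner input = (K'⊕ipad) ∥ m = 15 ac d3 fd ∥ d6.
Inner hash: sum = 21+172+211+253+214 = 871 → 03 67.
Outer input = (K'⊕opad) ∥ inner = 7f c6 b9 97 ∥ 03 67.
Outer hash (tag): sum = 127+198+185+151+3+103 = 767 → 02 ff.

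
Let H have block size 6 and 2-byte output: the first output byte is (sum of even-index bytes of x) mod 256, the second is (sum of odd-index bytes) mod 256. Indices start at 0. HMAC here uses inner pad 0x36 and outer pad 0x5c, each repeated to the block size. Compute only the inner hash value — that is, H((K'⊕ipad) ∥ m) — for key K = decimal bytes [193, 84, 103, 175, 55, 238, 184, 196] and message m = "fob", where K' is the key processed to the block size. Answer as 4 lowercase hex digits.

555e

Key decimal bytes [193, 84, 103, 175, 55, 238, 184, 196] = c1 54 67 af 37 ee b8 c4 is 8 bytes > B = 6, so hash it first: H(key) = 17 b5, then zero-pad to 6 bytes: K' = 17 b5 00 00 00 00.
K' ⊕ ipad = 21 83 36 36 36 36.
Inner input = 21 83 36 36 36 36 ∥ 66 6f 62.
Inner hash: even-index sum = 341 mod 256 = 85; odd-index sum = 350 mod 256 = 94 → 55 5e.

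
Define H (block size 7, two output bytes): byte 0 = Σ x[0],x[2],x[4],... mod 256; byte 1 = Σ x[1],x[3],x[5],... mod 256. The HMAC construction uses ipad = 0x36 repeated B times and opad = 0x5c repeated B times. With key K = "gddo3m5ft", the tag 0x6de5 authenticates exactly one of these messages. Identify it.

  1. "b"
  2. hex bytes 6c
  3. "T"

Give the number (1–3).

Key "gddo3m5ft" = 67 64 64 6f 33 6d 35 66 74 is 9 bytes > B = 7, so hash it first: H(key) = a7 a6, then zero-pad to 7 bytes: K' = a7 a6 00 00 00 00 00.
K' ⊕ ipad = 91 90 36 36 36 36 36; K' ⊕ opad = fb fa 5c 5c 5c 5c 5c.
m1: inner = H(91 90 36 36 36 36 36 62) = 33 5e; tag = H(fb fa 5c 5c 5c 5c 5c 33 5e) = 6de5 ← matches
m2: inner = H(91 90 36 36 36 36 36 6c) = 33 68; tag = H(fb fa 5c 5c 5c 5c 5c 33 68) = 77e5
m3: inner = H(91 90 36 36 36 36 36 54) = 33 50; tag = H(fb fa 5c 5c 5c 5c 5c 33 50) = 5fe5

1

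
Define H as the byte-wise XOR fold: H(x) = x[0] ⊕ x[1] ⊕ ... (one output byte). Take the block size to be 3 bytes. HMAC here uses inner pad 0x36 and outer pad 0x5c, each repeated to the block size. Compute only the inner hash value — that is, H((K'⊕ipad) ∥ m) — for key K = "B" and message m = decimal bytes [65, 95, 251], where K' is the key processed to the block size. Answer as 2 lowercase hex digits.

91

Key "B" = 42 is 1 byte ≤ B = 3; zero-pad to 3 bytes: K' = 42 00 00.
K' ⊕ ipad = 74 36 36.
Inner input = 74 36 36 ∥ 41 5f fb.
Inner hash: XOR 74⊕36⊕36⊕41⊕5f⊕fb = 91.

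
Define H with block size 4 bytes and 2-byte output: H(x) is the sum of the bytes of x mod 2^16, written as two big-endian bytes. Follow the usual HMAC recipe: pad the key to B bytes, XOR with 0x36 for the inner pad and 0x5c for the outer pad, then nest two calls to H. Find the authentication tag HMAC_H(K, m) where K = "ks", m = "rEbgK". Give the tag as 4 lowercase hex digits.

Key "ks" = 6b 73 is 2 bytes ≤ B = 4; zero-pad to 4 bytes: K' = 6b 73 00 00.
K' ⊕ ipad = 5d 45 36 36.  K' ⊕ opad = 37 2f 5c 5c.
Inner input = (K'⊕ipad) ∥ m = 5d 45 36 36 ∥ 72 45 62 67 4b.
Inner hash: sum = 93+69+54+54+114+69+98+103+75 = 729 → 02 d9.
Outer input = (K'⊕opad) ∥ inner = 37 2f 5c 5c ∥ 02 d9.
Outer hash (tag): sum = 55+47+92+92+2+217 = 505 → 01 f9.

01f9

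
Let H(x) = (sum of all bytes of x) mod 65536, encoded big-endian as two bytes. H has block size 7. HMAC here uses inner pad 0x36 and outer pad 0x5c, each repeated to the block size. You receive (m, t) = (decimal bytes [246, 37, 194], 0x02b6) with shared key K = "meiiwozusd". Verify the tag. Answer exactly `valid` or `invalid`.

Key "meiiwozusd" = 6d 65 69 69 77 6f 7a 75 73 64 is 10 bytes > B = 7, so hash it first: H(key) = 04 50, then zero-pad to 7 bytes: K' = 04 50 00 00 00 00 00.
K' ⊕ ipad = 32 66 36 36 36 36 36; K' ⊕ opad = 58 0c 5c 5c 5c 5c 5c.
Inner hash: sum = 50+102+54+54+54+54+54+246+37+194 = 899 → 03 83.
Outer hash (recomputed tag): sum = 88+12+92+92+92+92+92+3+131 = 694 → 02 b6.
Recomputed tag = 02b6; claimed = 02b6 → match.

valid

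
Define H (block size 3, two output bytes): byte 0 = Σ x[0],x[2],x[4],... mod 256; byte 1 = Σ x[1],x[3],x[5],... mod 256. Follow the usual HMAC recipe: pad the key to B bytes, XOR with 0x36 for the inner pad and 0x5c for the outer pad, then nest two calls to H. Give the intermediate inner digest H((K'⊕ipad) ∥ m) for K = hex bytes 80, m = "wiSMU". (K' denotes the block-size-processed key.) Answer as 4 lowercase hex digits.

a255

Key hex bytes 80 is 1 byte ≤ B = 3; zero-pad to 3 bytes: K' = 80 00 00.
K' ⊕ ipad = b6 36 36.
Inner input = b6 36 36 ∥ 77 69 53 4d 55.
Inner hash: even-index sum = 418 mod 256 = 162; odd-index sum = 341 mod 256 = 85 → a2 55.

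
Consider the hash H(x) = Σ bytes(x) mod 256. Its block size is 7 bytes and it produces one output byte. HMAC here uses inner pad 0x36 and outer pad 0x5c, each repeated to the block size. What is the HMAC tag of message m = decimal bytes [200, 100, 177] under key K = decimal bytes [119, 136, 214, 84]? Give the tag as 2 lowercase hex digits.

Key decimal bytes [119, 136, 214, 84] = 77 88 d6 54 is 4 bytes ≤ B = 7; zero-pad to 7 bytes: K' = 77 88 d6 54 00 00 00.
K' ⊕ ipad = 41 be e0 62 36 36 36.  K' ⊕ opad = 2b d4 8a 08 5c 5c 5c.
Inner input = (K'⊕ipad) ∥ m = 41 be e0 62 36 36 36 ∥ c8 64 b1.
Inner hash: sum = 65+190+224+98+54+54+54+200+100+177 = 1216; mod 256 = 192 → c0.
Outer input = (K'⊕opad) ∥ inner = 2b d4 8a 08 5c 5c 5c ∥ c0.
Outer hash (tag): sum = 43+212+138+8+92+92+92+192 = 869; mod 256 = 101 → 65.

65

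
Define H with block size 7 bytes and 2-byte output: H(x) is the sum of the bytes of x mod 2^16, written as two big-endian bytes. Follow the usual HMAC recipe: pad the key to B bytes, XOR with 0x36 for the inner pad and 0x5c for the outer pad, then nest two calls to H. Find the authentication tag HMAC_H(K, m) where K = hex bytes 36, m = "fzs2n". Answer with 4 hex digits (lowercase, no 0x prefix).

02cc

Key hex bytes 36 is 1 byte ≤ B = 7; zero-pad to 7 bytes: K' = 36 00 00 00 00 00 00.
K' ⊕ ipad = 00 36 36 36 36 36 36.  K' ⊕ opad = 6a 5c 5c 5c 5c 5c 5c.
Inner input = (K'⊕ipad) ∥ m = 00 36 36 36 36 36 36 ∥ 66 7a 73 32 6e.
Inner hash: sum = 0+54+54+54+54+54+54+102+122+115+50+110 = 823 → 03 37.
Outer input = (K'⊕opad) ∥ inner = 6a 5c 5c 5c 5c 5c 5c ∥ 03 37.
Outer hash (tag): sum = 106+92+92+92+92+92+92+3+55 = 716 → 02 cc.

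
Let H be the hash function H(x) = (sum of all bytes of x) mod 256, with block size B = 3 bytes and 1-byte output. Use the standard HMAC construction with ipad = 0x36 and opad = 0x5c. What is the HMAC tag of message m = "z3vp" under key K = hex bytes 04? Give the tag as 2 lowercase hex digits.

41

Key hex bytes 04 is 1 byte ≤ B = 3; zero-pad to 3 bytes: K' = 04 00 00.
K' ⊕ ipad = 32 36 36.  K' ⊕ opad = 58 5c 5c.
Inner input = (K'⊕ipad) ∥ m = 32 36 36 ∥ 7a 33 76 70.
Inner hash: sum = 50+54+54+122+51+118+112 = 561; mod 256 = 49 → 31.
Outer input = (K'⊕opad) ∥ inner = 58 5c 5c ∥ 31.
Outer hash (tag): sum = 88+92+92+49 = 321; mod 256 = 65 → 41.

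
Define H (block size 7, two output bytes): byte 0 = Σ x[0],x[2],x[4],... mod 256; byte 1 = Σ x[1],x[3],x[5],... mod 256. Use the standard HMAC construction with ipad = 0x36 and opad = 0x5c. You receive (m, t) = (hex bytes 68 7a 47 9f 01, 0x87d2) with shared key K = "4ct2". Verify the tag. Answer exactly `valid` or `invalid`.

Key "4ct2" = 34 63 74 32 is 4 bytes ≤ B = 7; zero-pad to 7 bytes: K' = 34 63 74 32 00 00 00.
K' ⊕ ipad = 02 55 42 04 36 36 36; K' ⊕ opad = 68 3f 28 6e 5c 5c 5c.
Inner hash: even-index sum = 457 mod 256 = 201; odd-index sum = 319 mod 256 = 63 → c9 3f.
Outer hash (recomputed tag): even-index sum = 391 mod 256 = 135; odd-index sum = 466 mod 256 = 210 → 87 d2.
Recomputed tag = 87d2; claimed = 87d2 → match.

valid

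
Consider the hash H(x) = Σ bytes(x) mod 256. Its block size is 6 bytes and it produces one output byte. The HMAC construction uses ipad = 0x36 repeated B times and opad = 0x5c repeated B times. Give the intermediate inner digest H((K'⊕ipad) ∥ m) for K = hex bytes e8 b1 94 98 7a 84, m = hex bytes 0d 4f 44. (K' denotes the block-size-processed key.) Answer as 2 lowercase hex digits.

Key hex bytes e8 b1 94 98 7a 84 is exactly B = 6 bytes: K' = e8 b1 94 98 7a 84.
K' ⊕ ipad = de 87 a2 ae 4c b2.
Inner input = de 87 a2 ae 4c b2 ∥ 0d 4f 44.
Inner hash: sum = 222+135+162+174+76+178+13+79+68 = 1107; mod 256 = 83 → 53.

53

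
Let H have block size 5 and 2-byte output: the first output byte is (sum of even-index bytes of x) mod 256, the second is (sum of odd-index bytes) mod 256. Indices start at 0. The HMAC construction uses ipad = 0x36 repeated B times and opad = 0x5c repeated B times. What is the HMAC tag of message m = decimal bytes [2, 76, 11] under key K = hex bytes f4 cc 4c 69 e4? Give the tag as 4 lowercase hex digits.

Key hex bytes f4 cc 4c 69 e4 is exactly B = 5 bytes: K' = f4 cc 4c 69 e4.
K' ⊕ ipad = c2 fa 7a 5f d2.  K' ⊕ opad = a8 90 10 35 b8.
Inner input = (K'⊕ipad) ∥ m = c2 fa 7a 5f d2 ∥ 02 4c 0b.
Inner hash: even-index sum = 602 mod 256 = 90; odd-index sum = 358 mod 256 = 102 → 5a 66.
Outer input = (K'⊕opad) ∥ inner = a8 90 10 35 b8 ∥ 5a 66.
Outer hash (tag): even-index sum = 470 mod 256 = 214; odd-index sum = 287 mod 256 = 31 → d6 1f.

d61f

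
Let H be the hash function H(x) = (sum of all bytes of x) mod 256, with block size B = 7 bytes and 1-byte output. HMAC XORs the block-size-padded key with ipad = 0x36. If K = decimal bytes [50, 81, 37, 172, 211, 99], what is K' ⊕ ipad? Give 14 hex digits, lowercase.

0467139ae55536

Key decimal bytes [50, 81, 37, 172, 211, 99] = 32 51 25 ac d3 63 is 6 bytes ≤ B = 7; zero-pad to 7 bytes: K' = 32 51 25 ac d3 63 00.
XOR each byte with 0x36: 32⊕36=04, 51⊕36=67, 25⊕36=13, ac⊕36=9a, d3⊕36=e5, 63⊕36=55, 00⊕36=36.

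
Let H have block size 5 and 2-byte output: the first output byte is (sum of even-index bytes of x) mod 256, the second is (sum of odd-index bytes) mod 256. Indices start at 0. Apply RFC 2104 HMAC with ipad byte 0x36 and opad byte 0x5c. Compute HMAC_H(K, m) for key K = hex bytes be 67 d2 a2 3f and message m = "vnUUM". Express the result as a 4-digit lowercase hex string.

Key hex bytes be 67 d2 a2 3f is exactly B = 5 bytes: K' = be 67 d2 a2 3f.
K' ⊕ ipad = 88 51 e4 94 09.  K' ⊕ opad = e2 3b 8e fe 63.
Inner input = (K'⊕ipad) ∥ m = 88 51 e4 94 09 ∥ 76 6e 55 55 4d.
Inner hash: even-index sum = 568 mod 256 = 56; odd-index sum = 509 mod 256 = 253 → 38 fd.
Outer input = (K'⊕opad) ∥ inner = e2 3b 8e fe 63 ∥ 38 fd.
Outer hash (tag): even-index sum = 720 mod 256 = 208; odd-index sum = 369 mod 256 = 113 → d0 71.

d071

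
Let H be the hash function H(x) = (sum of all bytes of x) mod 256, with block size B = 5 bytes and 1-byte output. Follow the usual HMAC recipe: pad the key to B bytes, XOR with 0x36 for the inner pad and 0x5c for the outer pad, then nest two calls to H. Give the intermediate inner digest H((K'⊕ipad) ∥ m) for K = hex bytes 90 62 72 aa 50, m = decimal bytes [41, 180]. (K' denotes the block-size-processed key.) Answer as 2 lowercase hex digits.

1d

Key hex bytes 90 62 72 aa 50 is exactly B = 5 bytes: K' = 90 62 72 aa 50.
K' ⊕ ipad = a6 54 44 9c 66.
Inner input = a6 54 44 9c 66 ∥ 29 b4.
Inner hash: sum = 166+84+68+156+102+41+180 = 797; mod 256 = 29 → 1d.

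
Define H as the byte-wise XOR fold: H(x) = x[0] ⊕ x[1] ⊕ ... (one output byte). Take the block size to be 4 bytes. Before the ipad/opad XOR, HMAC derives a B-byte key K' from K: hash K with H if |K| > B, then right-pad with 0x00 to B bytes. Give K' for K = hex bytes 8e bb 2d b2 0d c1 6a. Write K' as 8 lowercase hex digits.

0c000000

|K| = 7 > B = 4, so first hash the key.
H(K): XOR 8e⊕bb⊕2d⊕b2⊕0d⊕c1⊕6a = 0c.
Zero-pad H(K) = 0c to 4 bytes: K' = 0c 00 00 00.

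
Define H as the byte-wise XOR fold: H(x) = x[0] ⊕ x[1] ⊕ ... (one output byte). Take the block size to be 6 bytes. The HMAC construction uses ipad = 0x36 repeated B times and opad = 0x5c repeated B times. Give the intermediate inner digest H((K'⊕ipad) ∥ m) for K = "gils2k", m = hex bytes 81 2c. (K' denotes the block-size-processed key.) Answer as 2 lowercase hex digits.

e5

Key "gils2k" = 67 69 6c 73 32 6b is exactly B = 6 bytes: K' = 67 69 6c 73 32 6b.
K' ⊕ ipad = 51 5f 5a 45 04 5d.
Inner input = 51 5f 5a 45 04 5d ∥ 81 2c.
Inner hash: XOR 51⊕5f⊕5a⊕45⊕04⊕5d⊕81⊕2c = e5.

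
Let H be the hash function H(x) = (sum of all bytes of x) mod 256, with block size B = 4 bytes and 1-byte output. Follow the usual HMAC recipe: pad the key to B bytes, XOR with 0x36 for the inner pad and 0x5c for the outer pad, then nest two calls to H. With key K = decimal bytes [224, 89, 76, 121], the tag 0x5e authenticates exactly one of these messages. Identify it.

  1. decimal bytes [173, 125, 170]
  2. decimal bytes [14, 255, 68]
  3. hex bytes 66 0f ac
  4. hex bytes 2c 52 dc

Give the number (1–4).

Key decimal bytes [224, 89, 76, 121] = e0 59 4c 79 is exactly B = 4 bytes: K' = e0 59 4c 79.
K' ⊕ ipad = d6 6f 7a 4f; K' ⊕ opad = bc 05 10 25.
m1: inner = H(d6 6f 7a 4f ad 7d aa) = e2; tag = H(bc 05 10 25 e2) = d8
m2: inner = H(d6 6f 7a 4f 0e ff 44) = 5f; tag = H(bc 05 10 25 5f) = 55
m3: inner = H(d6 6f 7a 4f 66 0f ac) = 2f; tag = H(bc 05 10 25 2f) = 25
m4: inner = H(d6 6f 7a 4f 2c 52 dc) = 68; tag = H(bc 05 10 25 68) = 5e ← matches

4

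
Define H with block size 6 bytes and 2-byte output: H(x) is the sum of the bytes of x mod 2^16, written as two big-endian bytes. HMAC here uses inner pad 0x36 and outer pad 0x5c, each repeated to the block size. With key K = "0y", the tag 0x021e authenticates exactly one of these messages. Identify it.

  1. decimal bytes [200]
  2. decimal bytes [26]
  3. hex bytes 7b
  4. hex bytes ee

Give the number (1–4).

Key "0y" = 30 79 is 2 bytes ≤ B = 6; zero-pad to 6 bytes: K' = 30 79 00 00 00 00.
K' ⊕ ipad = 06 4f 36 36 36 36; K' ⊕ opad = 6c 25 5c 5c 5c 5c.
m1: inner = H(06 4f 36 36 36 36 c8) = 01 f5; tag = H(6c 25 5c 5c 5c 5c 01 f5) = 02f7
m2: inner = H(06 4f 36 36 36 36 1a) = 01 47; tag = H(6c 25 5c 5c 5c 5c 01 47) = 0249
m3: inner = H(06 4f 36 36 36 36 7b) = 01 a8; tag = H(6c 25 5c 5c 5c 5c 01 a8) = 02aa
m4: inner = H(06 4f 36 36 36 36 ee) = 02 1b; tag = H(6c 25 5c 5c 5c 5c 02 1b) = 021e ← matches

4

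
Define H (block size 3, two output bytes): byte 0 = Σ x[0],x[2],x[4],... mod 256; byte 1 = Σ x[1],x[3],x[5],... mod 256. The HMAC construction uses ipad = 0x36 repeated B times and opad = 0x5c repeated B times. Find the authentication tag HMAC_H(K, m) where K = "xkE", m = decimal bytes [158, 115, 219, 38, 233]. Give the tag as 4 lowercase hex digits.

fc91

Key "xkE" = 78 6b 45 is exactly B = 3 bytes: K' = 78 6b 45.
K' ⊕ ipad = 4e 5d 73.  K' ⊕ opad = 24 37 19.
Inner input = (K'⊕ipad) ∥ m = 4e 5d 73 ∥ 9e 73 db 26 e9.
Inner hash: even-index sum = 346 mod 256 = 90; odd-index sum = 703 mod 256 = 191 → 5a bf.
Outer input = (K'⊕opad) ∥ inner = 24 37 19 ∥ 5a bf.
Outer hash (tag): even-index sum = 252 mod 256 = 252; odd-index sum = 145 mod 256 = 145 → fc 91.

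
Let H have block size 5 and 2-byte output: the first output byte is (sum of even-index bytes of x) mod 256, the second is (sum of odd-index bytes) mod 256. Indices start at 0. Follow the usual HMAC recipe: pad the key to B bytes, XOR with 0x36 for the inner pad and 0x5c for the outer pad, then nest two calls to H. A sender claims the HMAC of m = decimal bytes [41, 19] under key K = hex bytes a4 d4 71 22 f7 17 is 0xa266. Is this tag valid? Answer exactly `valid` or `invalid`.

valid

Key hex bytes a4 d4 71 22 f7 17 is 6 bytes > B = 5, so hash it first: H(key) = 0c 0d, then zero-pad to 5 bytes: K' = 0c 0d 00 00 00.
K' ⊕ ipad = 3a 3b 36 36 36; K' ⊕ opad = 50 51 5c 5c 5c.
Inner hash: even-index sum = 185 mod 256 = 185; odd-index sum = 154 mod 256 = 154 → b9 9a.
Outer hash (recomputed tag): even-index sum = 418 mod 256 = 162; odd-index sum = 358 mod 256 = 102 → a2 66.
Recomputed tag = a266; claimed = a266 → match.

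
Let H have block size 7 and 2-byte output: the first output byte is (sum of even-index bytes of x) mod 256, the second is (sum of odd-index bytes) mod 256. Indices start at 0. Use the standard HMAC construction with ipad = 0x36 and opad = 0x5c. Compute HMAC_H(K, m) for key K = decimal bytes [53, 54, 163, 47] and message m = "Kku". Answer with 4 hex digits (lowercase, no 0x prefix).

2fa8

Key decimal bytes [53, 54, 163, 47] = 35 36 a3 2f is 4 bytes ≤ B = 7; zero-pad to 7 bytes: K' = 35 36 a3 2f 00 00 00.
K' ⊕ ipad = 03 00 95 19 36 36 36.  K' ⊕ opad = 69 6a ff 73 5c 5c 5c.
Inner input = (K'⊕ipad) ∥ m = 03 00 95 19 36 36 36 ∥ 4b 6b 75.
Inner hash: even-index sum = 367 mod 256 = 111; odd-index sum = 271 mod 256 = 15 → 6f 0f.
Outer input = (K'⊕opad) ∥ inner = 69 6a ff 73 5c 5c 5c ∥ 6f 0f.
Outer hash (tag): even-index sum = 559 mod 256 = 47; odd-index sum = 424 mod 256 = 168 → 2f a8.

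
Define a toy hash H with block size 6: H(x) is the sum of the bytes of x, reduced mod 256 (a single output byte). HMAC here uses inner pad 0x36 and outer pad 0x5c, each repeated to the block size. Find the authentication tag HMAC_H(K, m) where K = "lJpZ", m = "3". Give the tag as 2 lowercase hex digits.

57

Key "lJpZ" = 6c 4a 70 5a is 4 bytes ≤ B = 6; zero-pad to 6 bytes: K' = 6c 4a 70 5a 00 00.
K' ⊕ ipad = 5a 7c 46 6c 36 36.  K' ⊕ opad = 30 16 2c 06 5c 5c.
Inner input = (K'⊕ipad) ∥ m = 5a 7c 46 6c 36 36 ∥ 33.
Inner hash: sum = 90+124+70+108+54+54+51 = 551; mod 256 = 39 → 27.
Outer input = (K'⊕opad) ∥ inner = 30 16 2c 06 5c 5c ∥ 27.
Outer hash (tag): sum = 48+22+44+6+92+92+39 = 343; mod 256 = 87 → 57.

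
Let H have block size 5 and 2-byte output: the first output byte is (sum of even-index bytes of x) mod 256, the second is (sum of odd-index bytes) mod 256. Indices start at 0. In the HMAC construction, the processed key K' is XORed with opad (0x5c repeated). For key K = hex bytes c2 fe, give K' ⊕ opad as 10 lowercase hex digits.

9ea25c5c5c

Key hex bytes c2 fe is 2 bytes ≤ B = 5; zero-pad to 5 bytes: K' = c2 fe 00 00 00.
XOR each byte with 0x5c: c2⊕5c=9e, fe⊕5c=a2, 00⊕5c=5c, 00⊕5c=5c, 00⊕5c=5c.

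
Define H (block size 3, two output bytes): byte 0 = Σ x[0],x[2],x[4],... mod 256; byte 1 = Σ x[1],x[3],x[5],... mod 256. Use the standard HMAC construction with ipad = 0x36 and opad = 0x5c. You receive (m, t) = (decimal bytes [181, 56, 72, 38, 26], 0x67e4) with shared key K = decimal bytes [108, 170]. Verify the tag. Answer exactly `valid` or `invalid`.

invalid

Key decimal bytes [108, 170] = 6c aa is 2 bytes ≤ B = 3; zero-pad to 3 bytes: K' = 6c aa 00.
K' ⊕ ipad = 5a 9c 36; K' ⊕ opad = 30 f6 5c.
Inner hash: even-index sum = 238 mod 256 = 238; odd-index sum = 435 mod 256 = 179 → ee b3.
Outer hash (recomputed tag): even-index sum = 319 mod 256 = 63; odd-index sum = 484 mod 256 = 228 → 3f e4.
Recomputed tag = 3fe4; claimed = 67e4 → mismatch.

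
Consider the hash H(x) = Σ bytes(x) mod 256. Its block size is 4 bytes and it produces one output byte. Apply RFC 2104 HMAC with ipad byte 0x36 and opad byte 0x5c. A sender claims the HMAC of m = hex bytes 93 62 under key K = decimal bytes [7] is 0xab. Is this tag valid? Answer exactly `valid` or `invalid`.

Key decimal bytes [7] = 07 is 1 byte ≤ B = 4; zero-pad to 4 bytes: K' = 07 00 00 00.
K' ⊕ ipad = 31 36 36 36; K' ⊕ opad = 5b 5c 5c 5c.
Inner hash: sum = 49+54+54+54+147+98 = 456; mod 256 = 200 → c8.
Outer hash (recomputed tag): sum = 91+92+92+92+200 = 567; mod 256 = 55 → 37.
Recomputed tag = 37; claimed = ab → mismatch.

invalid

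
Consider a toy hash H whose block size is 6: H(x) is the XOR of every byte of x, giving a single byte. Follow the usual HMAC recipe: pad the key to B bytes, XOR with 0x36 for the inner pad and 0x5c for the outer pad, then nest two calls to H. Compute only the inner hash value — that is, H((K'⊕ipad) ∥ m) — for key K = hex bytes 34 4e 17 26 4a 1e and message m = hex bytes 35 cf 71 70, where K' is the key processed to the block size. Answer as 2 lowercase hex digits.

e4

Key hex bytes 34 4e 17 26 4a 1e is exactly B = 6 bytes: K' = 34 4e 17 26 4a 1e.
K' ⊕ ipad = 02 78 21 10 7c 28.
Inner input = 02 78 21 10 7c 28 ∥ 35 cf 71 70.
Inner hash: XOR 02⊕78⊕21⊕10⊕7c⊕28⊕35⊕cf⊕71⊕70 = e4.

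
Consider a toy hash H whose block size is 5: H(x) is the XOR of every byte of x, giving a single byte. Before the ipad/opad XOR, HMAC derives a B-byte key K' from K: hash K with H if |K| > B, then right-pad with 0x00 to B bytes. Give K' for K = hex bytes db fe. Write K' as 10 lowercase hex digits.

Key hex bytes db fe is 2 bytes ≤ B = 5; zero-pad to 5 bytes: K' = db fe 00 00 00.

dbfe000000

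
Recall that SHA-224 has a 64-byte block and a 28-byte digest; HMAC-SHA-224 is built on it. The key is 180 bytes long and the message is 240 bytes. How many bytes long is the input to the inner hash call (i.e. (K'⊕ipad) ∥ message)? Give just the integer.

Key is 180 > 64 bytes, so it is hashed to 28 bytes then zero-padded to 64: |K'| = 64.
Inner input = (K'⊕ipad) ∥ m → 64 + 240 = 304 bytes.

304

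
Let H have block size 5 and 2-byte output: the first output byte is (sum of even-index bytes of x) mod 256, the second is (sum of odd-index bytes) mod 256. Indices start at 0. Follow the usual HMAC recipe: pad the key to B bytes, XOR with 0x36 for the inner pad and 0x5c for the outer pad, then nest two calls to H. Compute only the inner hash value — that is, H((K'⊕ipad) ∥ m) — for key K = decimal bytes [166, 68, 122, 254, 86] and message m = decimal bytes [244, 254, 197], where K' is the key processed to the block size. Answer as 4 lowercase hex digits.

Key decimal bytes [166, 68, 122, 254, 86] = a6 44 7a fe 56 is exactly B = 5 bytes: K' = a6 44 7a fe 56.
K' ⊕ ipad = 90 72 4c c8 60.
Inner input = 90 72 4c c8 60 ∥ f4 fe c5.
Inner hash: even-index sum = 570 mod 256 = 58; odd-index sum = 755 mod 256 = 243 → 3a f3.

3af3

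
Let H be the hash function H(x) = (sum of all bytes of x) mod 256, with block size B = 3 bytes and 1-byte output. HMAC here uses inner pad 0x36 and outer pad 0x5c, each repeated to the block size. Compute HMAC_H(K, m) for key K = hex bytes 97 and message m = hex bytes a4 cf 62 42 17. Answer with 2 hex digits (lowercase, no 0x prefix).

Key hex bytes 97 is 1 byte ≤ B = 3; zero-pad to 3 bytes: K' = 97 00 00.
K' ⊕ ipad = a1 36 36.  K' ⊕ opad = cb 5c 5c.
Inner input = (K'⊕ipad) ∥ m = a1 36 36 ∥ a4 cf 62 42 17.
Inner hash: sum = 161+54+54+164+207+98+66+23 = 827; mod 256 = 59 → 3b.
Outer input = (K'⊕opad) ∥ inner = cb 5c 5c ∥ 3b.
Outer hash (tag): sum = 203+92+92+59 = 446; mod 256 = 190 → be.

be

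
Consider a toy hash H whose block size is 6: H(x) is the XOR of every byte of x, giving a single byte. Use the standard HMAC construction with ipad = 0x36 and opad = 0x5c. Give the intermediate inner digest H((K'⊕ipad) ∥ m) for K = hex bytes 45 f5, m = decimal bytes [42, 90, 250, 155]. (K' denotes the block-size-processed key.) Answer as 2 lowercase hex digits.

Key hex bytes 45 f5 is 2 bytes ≤ B = 6; zero-pad to 6 bytes: K' = 45 f5 00 00 00 00.
K' ⊕ ipad = 73 c3 36 36 36 36.
Inner input = 73 c3 36 36 36 36 ∥ 2a 5a fa 9b.
Inner hash: XOR 73⊕c3⊕36⊕36⊕36⊕36⊕2a⊕5a⊕fa⊕9b = a1.

a1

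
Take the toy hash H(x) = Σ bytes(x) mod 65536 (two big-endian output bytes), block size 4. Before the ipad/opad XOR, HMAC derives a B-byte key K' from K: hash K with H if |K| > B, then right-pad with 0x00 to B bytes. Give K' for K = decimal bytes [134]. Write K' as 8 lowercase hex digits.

86000000

Key decimal bytes [134] = 86 is 1 byte ≤ B = 4; zero-pad to 4 bytes: K' = 86 00 00 00.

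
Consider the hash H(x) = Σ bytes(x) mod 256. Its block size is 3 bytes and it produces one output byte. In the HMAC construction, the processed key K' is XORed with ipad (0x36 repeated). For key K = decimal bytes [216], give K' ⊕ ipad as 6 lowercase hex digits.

ee3636

Key decimal bytes [216] = d8 is 1 byte ≤ B = 3; zero-pad to 3 bytes: K' = d8 00 00.
XOR each byte with 0x36: d8⊕36=ee, 00⊕36=36, 00⊕36=36.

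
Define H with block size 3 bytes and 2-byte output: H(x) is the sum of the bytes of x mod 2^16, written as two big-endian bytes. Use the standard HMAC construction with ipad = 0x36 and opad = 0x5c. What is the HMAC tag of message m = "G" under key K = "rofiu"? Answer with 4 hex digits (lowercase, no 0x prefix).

Key "rofiu" = 72 6f 66 69 75 is 5 bytes > B = 3, so hash it first: H(key) = 02 25, then zero-pad to 3 bytes: K' = 02 25 00.
K' ⊕ ipad = 34 13 36.  K' ⊕ opad = 5e 79 5c.
Inner input = (K'⊕ipad) ∥ m = 34 13 36 ∥ 47.
Inner hash: sum = 52+19+54+71 = 196 → 00 c4.
Outer input = (K'⊕opad) ∥ inner = 5e 79 5c ∥ 00 c4.
Outer hash (tag): sum = 94+121+92+0+196 = 503 → 01 f7.

01f7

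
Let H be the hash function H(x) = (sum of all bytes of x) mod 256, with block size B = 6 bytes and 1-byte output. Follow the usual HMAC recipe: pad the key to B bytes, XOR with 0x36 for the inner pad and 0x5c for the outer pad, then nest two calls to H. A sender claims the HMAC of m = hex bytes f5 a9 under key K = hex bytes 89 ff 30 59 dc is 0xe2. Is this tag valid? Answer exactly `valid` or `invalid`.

invalid

Key hex bytes 89 ff 30 59 dc is 5 bytes ≤ B = 6; zero-pad to 6 bytes: K' = 89 ff 30 59 dc 00.
K' ⊕ ipad = bf c9 06 6f ea 36; K' ⊕ opad = d5 a3 6c 05 80 5c.
Inner hash: sum = 191+201+6+111+234+54+245+169 = 1211; mod 256 = 187 → bb.
Outer hash (recomputed tag): sum = 213+163+108+5+128+92+187 = 896; mod 256 = 128 → 80.
Recomputed tag = 80; claimed = e2 → mismatch.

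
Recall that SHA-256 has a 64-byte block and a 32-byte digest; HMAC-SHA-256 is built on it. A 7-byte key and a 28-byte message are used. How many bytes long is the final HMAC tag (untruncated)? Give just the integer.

The tag is one SHA-256 digest: 32 bytes.

32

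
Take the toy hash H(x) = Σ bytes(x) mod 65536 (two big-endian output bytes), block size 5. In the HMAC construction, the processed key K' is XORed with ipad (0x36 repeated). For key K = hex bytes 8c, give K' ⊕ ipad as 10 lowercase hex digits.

ba36363636

Key hex bytes 8c is 1 byte ≤ B = 5; zero-pad to 5 bytes: K' = 8c 00 00 00 00.
XOR each byte with 0x36: 8c⊕36=ba, 00⊕36=36, 00⊕36=36, 00⊕36=36, 00⊕36=36.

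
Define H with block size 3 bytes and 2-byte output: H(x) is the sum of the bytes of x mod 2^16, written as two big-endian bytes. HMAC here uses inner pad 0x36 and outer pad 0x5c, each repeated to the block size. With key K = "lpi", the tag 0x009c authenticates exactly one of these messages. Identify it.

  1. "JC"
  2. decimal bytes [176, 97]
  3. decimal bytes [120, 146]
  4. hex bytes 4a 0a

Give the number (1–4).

Key "lpi" = 6c 70 69 is exactly B = 3 bytes: K' = 6c 70 69.
K' ⊕ ipad = 5a 46 5f; K' ⊕ opad = 30 2c 35.
m1: inner = H(5a 46 5f 4a 43) = 01 8c; tag = H(30 2c 35 01 8c) = 011e
m2: inner = H(5a 46 5f b0 61) = 02 10; tag = H(30 2c 35 02 10) = 00a3
m3: inner = H(5a 46 5f 78 92) = 02 09; tag = H(30 2c 35 02 09) = 009c ← matches
m4: inner = H(5a 46 5f 4a 0a) = 01 53; tag = H(30 2c 35 01 53) = 00e5

3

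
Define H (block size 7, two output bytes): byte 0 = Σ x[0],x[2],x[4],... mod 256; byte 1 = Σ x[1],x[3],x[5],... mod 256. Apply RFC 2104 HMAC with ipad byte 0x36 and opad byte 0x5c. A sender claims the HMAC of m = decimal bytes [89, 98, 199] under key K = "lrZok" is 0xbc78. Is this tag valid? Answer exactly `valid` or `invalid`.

Key "lrZok" = 6c 72 5a 6f 6b is 5 bytes ≤ B = 7; zero-pad to 7 bytes: K' = 6c 72 5a 6f 6b 00 00.
K' ⊕ ipad = 5a 44 6c 59 5d 36 36; K' ⊕ opad = 30 2e 06 33 37 5c 5c.
Inner hash: even-index sum = 443 mod 256 = 187; odd-index sum = 499 mod 256 = 243 → bb f3.
Outer hash (recomputed tag): even-index sum = 444 mod 256 = 188; odd-index sum = 376 mod 256 = 120 → bc 78.
Recomputed tag = bc78; claimed = bc78 → match.

valid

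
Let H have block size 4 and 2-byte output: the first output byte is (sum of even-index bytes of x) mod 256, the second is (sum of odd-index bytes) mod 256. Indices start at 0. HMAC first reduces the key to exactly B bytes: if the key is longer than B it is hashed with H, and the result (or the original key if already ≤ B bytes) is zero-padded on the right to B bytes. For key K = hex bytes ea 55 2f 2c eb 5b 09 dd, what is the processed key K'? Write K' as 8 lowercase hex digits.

0db90000

|K| = 8 > B = 4, so first hash the key.
H(K): even-index sum = 525 mod 256 = 13; odd-index sum = 441 mod 256 = 185 → 0d b9.
Zero-pad H(K) = 0d b9 to 4 bytes: K' = 0d b9 00 00.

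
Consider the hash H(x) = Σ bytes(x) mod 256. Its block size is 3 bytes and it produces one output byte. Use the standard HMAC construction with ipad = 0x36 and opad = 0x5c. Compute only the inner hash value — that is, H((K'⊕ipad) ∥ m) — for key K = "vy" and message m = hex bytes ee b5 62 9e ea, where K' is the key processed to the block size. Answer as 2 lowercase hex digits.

52

Key "vy" = 76 79 is 2 bytes ≤ B = 3; zero-pad to 3 bytes: K' = 76 79 00.
K' ⊕ ipad = 40 4f 36.
Inner input = 40 4f 36 ∥ ee b5 62 9e ea.
Inner hash: sum = 64+79+54+238+181+98+158+234 = 1106; mod 256 = 82 → 52.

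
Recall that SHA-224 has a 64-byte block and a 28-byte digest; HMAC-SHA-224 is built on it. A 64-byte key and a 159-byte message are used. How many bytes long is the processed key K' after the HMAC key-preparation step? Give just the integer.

64

Key is 64 ≤ 64 bytes, zero-padded: |K'| = 64.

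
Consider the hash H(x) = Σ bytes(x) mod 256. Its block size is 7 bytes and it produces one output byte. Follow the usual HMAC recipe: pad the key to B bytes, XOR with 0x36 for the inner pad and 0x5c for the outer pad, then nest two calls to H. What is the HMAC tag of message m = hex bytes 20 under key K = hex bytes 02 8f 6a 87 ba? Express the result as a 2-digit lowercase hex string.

Key hex bytes 02 8f 6a 87 ba is 5 bytes ≤ B = 7; zero-pad to 7 bytes: K' = 02 8f 6a 87 ba 00 00.
K' ⊕ ipad = 34 b9 5c b1 8c 36 36.  K' ⊕ opad = 5e d3 36 db e6 5c 5c.
Inner input = (K'⊕ipad) ∥ m = 34 b9 5c b1 8c 36 36 ∥ 20.
Inner hash: sum = 52+185+92+177+140+54+54+32 = 786; mod 256 = 18 → 12.
Outer input = (K'⊕opad) ∥ inner = 5e d3 36 db e6 5c 5c ∥ 12.
Outer hash (tag): sum = 94+211+54+219+230+92+92+18 = 1010; mod 256 = 242 → f2.

f2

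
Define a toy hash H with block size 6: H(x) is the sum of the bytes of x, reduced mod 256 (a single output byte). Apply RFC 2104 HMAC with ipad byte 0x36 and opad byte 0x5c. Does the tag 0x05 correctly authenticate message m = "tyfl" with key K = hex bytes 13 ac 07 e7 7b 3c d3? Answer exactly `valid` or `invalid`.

valid

Key hex bytes 13 ac 07 e7 7b 3c d3 is 7 bytes > B = 6, so hash it first: H(key) = 37, then zero-pad to 6 bytes: K' = 37 00 00 00 00 00.
K' ⊕ ipad = 01 36 36 36 36 36; K' ⊕ opad = 6b 5c 5c 5c 5c 5c.
Inner hash: sum = 1+54+54+54+54+54+116+121+102+108 = 718; mod 256 = 206 → ce.
Outer hash (recomputed tag): sum = 107+92+92+92+92+92+206 = 773; mod 256 = 5 → 05.
Recomputed tag = 05; claimed = 05 → match.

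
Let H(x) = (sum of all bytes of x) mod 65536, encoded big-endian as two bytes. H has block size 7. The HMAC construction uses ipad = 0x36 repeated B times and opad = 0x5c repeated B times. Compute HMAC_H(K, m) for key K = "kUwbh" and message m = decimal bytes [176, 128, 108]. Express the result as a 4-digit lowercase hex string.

0253

Key "kUwbh" = 6b 55 77 62 68 is 5 bytes ≤ B = 7; zero-pad to 7 bytes: K' = 6b 55 77 62 68 00 00.
K' ⊕ ipad = 5d 63 41 54 5e 36 36.  K' ⊕ opad = 37 09 2b 3e 34 5c 5c.
Inner input = (K'⊕ipad) ∥ m = 5d 63 41 54 5e 36 36 ∥ b0 80 6c.
Inner hash: sum = 93+99+65+84+94+54+54+176+128+108 = 955 → 03 bb.
Outer input = (K'⊕opad) ∥ inner = 37 09 2b 3e 34 5c 5c ∥ 03 bb.
Outer hash (tag): sum = 55+9+43+62+52+92+92+3+187 = 595 → 02 53.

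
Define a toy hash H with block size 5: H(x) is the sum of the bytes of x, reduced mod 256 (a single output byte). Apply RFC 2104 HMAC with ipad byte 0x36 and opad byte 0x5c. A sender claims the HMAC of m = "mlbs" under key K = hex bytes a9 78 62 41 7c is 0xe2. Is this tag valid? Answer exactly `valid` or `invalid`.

Key hex bytes a9 78 62 41 7c is exactly B = 5 bytes: K' = a9 78 62 41 7c.
K' ⊕ ipad = 9f 4e 54 77 4a; K' ⊕ opad = f5 24 3e 1d 20.
Inner hash: sum = 159+78+84+119+74+109+108+98+115 = 944; mod 256 = 176 → b0.
Outer hash (recomputed tag): sum = 245+36+62+29+32+176 = 580; mod 256 = 68 → 44.
Recomputed tag = 44; claimed = e2 → mismatch.

invalid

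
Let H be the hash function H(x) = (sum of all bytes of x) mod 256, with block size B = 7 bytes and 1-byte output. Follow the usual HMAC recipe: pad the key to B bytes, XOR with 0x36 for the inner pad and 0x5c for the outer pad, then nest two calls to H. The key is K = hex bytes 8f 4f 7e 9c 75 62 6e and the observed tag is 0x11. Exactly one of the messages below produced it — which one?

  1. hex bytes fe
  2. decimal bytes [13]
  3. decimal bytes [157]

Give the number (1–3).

3

Key hex bytes 8f 4f 7e 9c 75 62 6e is exactly B = 7 bytes: K' = 8f 4f 7e 9c 75 62 6e.
K' ⊕ ipad = b9 79 48 aa 43 54 58; K' ⊕ opad = d3 13 22 c0 29 3e 32.
m1: inner = H(b9 79 48 aa 43 54 58 fe) = 11; tag = H(d3 13 22 c0 29 3e 32 11) = 72
m2: inner = H(b9 79 48 aa 43 54 58 0d) = 20; tag = H(d3 13 22 c0 29 3e 32 20) = 81
m3: inner = H(b9 79 48 aa 43 54 58 9d) = b0; tag = H(d3 13 22 c0 29 3e 32 b0) = 11 ← matches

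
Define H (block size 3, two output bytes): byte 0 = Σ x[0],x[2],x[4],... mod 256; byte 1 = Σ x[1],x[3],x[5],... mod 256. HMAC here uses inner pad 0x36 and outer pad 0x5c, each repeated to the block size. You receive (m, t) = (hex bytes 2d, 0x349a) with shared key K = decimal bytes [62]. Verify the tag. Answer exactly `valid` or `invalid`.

invalid

Key decimal bytes [62] = 3e is 1 byte ≤ B = 3; zero-pad to 3 bytes: K' = 3e 00 00.
K' ⊕ ipad = 08 36 36; K' ⊕ opad = 62 5c 5c.
Inner hash: even-index sum = 62 mod 256 = 62; odd-index sum = 99 mod 256 = 99 → 3e 63.
Outer hash (recomputed tag): even-index sum = 289 mod 256 = 33; odd-index sum = 154 mod 256 = 154 → 21 9a.
Recomputed tag = 219a; claimed = 349a → mismatch.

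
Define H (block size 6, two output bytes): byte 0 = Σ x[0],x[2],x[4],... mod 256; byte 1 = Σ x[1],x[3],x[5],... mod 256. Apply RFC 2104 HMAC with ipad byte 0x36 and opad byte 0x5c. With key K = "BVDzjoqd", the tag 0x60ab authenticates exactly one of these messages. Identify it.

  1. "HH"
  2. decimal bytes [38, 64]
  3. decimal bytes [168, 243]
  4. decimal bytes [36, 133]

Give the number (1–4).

Key "BVDzjoqd" = 42 56 44 7a 6a 6f 71 64 is 8 bytes > B = 6, so hash it first: H(key) = 61 a3, then zero-pad to 6 bytes: K' = 61 a3 00 00 00 00.
K' ⊕ ipad = 57 95 36 36 36 36; K' ⊕ opad = 3d ff 5c 5c 5c 5c.
m1: inner = H(57 95 36 36 36 36 48 48) = 0b 49; tag = H(3d ff 5c 5c 5c 5c 0b 49) = 0000
m2: inner = H(57 95 36 36 36 36 26 40) = e9 41; tag = H(3d ff 5c 5c 5c 5c e9 41) = def8
m3: inner = H(57 95 36 36 36 36 a8 f3) = 6b f4; tag = H(3d ff 5c 5c 5c 5c 6b f4) = 60ab ← matches
m4: inner = H(57 95 36 36 36 36 24 85) = e7 86; tag = H(3d ff 5c 5c 5c 5c e7 86) = dc3d

3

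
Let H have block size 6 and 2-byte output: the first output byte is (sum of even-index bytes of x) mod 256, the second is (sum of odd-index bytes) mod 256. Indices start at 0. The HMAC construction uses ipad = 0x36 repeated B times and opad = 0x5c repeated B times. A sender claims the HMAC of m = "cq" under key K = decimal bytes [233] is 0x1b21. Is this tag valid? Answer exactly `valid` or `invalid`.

invalid

Key decimal bytes [233] = e9 is 1 byte ≤ B = 6; zero-pad to 6 bytes: K' = e9 00 00 00 00 00.
K' ⊕ ipad = df 36 36 36 36 36; K' ⊕ opad = b5 5c 5c 5c 5c 5c.
Inner hash: even-index sum = 430 mod 256 = 174; odd-index sum = 275 mod 256 = 19 → ae 13.
Outer hash (recomputed tag): even-index sum = 539 mod 256 = 27; odd-index sum = 295 mod 256 = 39 → 1b 27.
Recomputed tag = 1b27; claimed = 1b21 → mismatch.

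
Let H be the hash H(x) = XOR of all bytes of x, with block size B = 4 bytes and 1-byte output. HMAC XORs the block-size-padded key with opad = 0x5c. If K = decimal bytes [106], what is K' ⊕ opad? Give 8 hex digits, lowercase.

365c5c5c

Key decimal bytes [106] = 6a is 1 byte ≤ B = 4; zero-pad to 4 bytes: K' = 6a 00 00 00.
XOR each byte with 0x5c: 6a⊕5c=36, 00⊕5c=5c, 00⊕5c=5c, 00⊕5c=5c.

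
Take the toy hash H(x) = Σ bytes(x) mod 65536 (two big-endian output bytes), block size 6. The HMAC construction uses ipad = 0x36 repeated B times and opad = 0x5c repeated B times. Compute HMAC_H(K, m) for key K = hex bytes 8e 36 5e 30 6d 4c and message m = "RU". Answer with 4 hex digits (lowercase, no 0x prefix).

028f

Key hex bytes 8e 36 5e 30 6d 4c is exactly B = 6 bytes: K' = 8e 36 5e 30 6d 4c.
K' ⊕ ipad = b8 00 68 06 5b 7a.  K' ⊕ opad = d2 6a 02 6c 31 10.
Inner input = (K'⊕ipad) ∥ m = b8 00 68 06 5b 7a ∥ 52 55.
Inner hash: sum = 184+0+104+6+91+122+82+85 = 674 → 02 a2.
Outer input = (K'⊕opad) ∥ inner = d2 6a 02 6c 31 10 ∥ 02 a2.
Outer hash (tag): sum = 210+106+2+108+49+16+2+162 = 655 → 02 8f.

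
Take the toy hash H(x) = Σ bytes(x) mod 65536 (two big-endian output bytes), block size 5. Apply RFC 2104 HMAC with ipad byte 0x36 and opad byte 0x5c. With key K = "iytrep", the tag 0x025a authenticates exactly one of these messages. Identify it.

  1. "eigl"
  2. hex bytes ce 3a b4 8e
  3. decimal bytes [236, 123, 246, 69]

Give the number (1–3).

3

Key "iytrep" = 69 79 74 72 65 70 is 6 bytes > B = 5, so hash it first: H(key) = 02 9d, then zero-pad to 5 bytes: K' = 02 9d 00 00 00.
K' ⊕ ipad = 34 ab 36 36 36; K' ⊕ opad = 5e c1 5c 5c 5c.
m1: inner = H(34 ab 36 36 36 65 69 67 6c) = 03 22; tag = H(5e c1 5c 5c 5c 03 22) = 0258
m2: inner = H(34 ab 36 36 36 ce 3a b4 8e) = 03 cb; tag = H(5e c1 5c 5c 5c 03 cb) = 0301
m3: inner = H(34 ab 36 36 36 ec 7b f6 45) = 04 23; tag = H(5e c1 5c 5c 5c 04 23) = 025a ← matches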